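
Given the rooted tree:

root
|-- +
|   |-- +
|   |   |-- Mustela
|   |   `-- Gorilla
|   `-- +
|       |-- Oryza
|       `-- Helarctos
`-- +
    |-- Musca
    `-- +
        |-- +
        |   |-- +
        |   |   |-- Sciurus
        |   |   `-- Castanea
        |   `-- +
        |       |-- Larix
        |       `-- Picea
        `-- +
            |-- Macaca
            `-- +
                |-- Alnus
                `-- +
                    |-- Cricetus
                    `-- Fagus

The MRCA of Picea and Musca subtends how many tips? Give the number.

9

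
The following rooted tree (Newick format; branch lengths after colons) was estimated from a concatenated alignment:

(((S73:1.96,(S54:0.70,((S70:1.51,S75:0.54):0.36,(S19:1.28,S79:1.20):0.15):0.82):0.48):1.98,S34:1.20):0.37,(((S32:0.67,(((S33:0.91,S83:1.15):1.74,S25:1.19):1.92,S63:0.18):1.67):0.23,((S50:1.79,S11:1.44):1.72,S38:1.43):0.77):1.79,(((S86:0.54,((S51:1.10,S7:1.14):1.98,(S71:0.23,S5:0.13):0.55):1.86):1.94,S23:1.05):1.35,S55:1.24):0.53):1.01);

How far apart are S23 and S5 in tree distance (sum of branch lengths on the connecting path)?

The path runs S23 → … → MRCA → … → S5; the MRCA is the node subtending ((S86,((S51,S7),(S71,S5))),S23).
Branch lengths along that path: 1.05 + 1.94 + 1.86 + 0.55 + 0.13 = 5.53.

5.53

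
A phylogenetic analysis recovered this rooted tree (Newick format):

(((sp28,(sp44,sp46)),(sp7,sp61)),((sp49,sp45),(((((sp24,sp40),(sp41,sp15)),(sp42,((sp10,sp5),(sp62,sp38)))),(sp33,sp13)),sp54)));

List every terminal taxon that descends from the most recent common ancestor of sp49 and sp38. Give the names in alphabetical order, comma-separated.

Tracing sp49: it sits inside (sp49,sp45).
Tracing sp38: it sits inside (sp62,sp38).
The smallest clade enclosing both is ((sp49,sp45),(((((sp24,sp40),(sp41,sp15)),(sp42,((sp10,sp5),(sp62,sp38)))),(sp33,sp13)),sp54)); the answer is its 14 terminal taxa in alphabetical order.

sp10, sp13, sp15, sp24, sp33, sp38, sp40, sp41, sp42, sp45, sp49, sp5, sp54, sp62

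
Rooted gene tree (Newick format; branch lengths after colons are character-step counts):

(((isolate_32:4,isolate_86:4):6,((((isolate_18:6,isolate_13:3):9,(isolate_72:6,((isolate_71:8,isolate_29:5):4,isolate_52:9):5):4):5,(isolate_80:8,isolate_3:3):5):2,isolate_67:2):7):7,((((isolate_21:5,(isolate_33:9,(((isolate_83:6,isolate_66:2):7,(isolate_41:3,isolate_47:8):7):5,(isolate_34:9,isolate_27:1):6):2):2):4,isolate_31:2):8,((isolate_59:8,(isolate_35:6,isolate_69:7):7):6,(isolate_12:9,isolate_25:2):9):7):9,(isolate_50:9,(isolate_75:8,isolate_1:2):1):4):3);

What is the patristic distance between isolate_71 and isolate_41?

85

The path runs isolate_71 → … → MRCA → … → isolate_41; the MRCA is the root of the tree.
Branch lengths along that path: 8 + 4 + 5 + 4 + 5 + 2 + 7 + 7 + 3 + 9 + 8 + 4 + 2 + 2 + 5 + 7 + 3 = 85.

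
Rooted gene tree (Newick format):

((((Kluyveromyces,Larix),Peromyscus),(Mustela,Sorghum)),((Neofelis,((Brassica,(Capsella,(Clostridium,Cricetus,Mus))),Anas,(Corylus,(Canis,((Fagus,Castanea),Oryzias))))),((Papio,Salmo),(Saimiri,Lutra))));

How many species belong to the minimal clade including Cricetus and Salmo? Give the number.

16

The MRCA of Cricetus and Salmo is the node subtending ((Neofelis,((Brassica,(Capsella,(Clostridium,Cricetus,Mus))),Anas,(Corylus,(Canis,((Fagus,Castanea),Oryzias))))),((Papio,Salmo),(Saimiri,Lutra))).
That clade contains 16 terminal taxa: Anas, Brassica, Canis, Capsella, Castanea, Clostridium, Corylus, Cricetus, Fagus, Lutra, Mus, Neofelis, Oryzias, Papio, Saimiri, Salmo.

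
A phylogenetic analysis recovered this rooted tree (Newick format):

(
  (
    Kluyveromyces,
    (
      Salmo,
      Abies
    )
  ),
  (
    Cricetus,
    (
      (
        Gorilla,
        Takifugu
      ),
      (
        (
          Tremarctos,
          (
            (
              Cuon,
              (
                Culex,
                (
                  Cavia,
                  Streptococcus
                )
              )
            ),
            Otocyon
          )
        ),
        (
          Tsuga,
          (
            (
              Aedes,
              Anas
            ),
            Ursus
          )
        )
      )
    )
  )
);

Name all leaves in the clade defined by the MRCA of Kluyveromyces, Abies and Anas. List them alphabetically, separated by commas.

Tracing Kluyveromyces: it sits inside (Kluyveromyces,(Salmo,Abies)).
Tracing Abies: it sits inside (Salmo,Abies).
Tracing Anas: it sits inside (Aedes,Anas).
The smallest clade enclosing all 3 is the whole tree (their MRCA is the root), so the answer is all 16 tips in alphabetical order.

Abies, Aedes, Anas, Cavia, Cricetus, Culex, Cuon, Gorilla, Kluyveromyces, Otocyon, Salmo, Streptococcus, Takifugu, Tremarctos, Tsuga, Ursus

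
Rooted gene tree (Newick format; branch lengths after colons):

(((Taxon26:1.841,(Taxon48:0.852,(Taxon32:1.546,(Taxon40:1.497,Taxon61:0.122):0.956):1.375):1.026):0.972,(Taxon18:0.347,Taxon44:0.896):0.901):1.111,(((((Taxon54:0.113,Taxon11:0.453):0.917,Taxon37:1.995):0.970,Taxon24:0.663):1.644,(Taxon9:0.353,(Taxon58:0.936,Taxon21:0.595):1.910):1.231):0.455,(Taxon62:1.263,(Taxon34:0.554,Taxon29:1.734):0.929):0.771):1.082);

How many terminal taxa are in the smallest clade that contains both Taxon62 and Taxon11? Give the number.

The MRCA of Taxon62 and Taxon11 is the node subtending (((((Taxon54,Taxon11),Taxon37),Taxon24),(Taxon9,(Taxon58,Taxon21))),(Taxon62,(Taxon34,Taxon29))).
That clade contains 10 terminal taxa: Taxon11, Taxon21, Taxon24, Taxon29, Taxon34, Taxon37, Taxon54, Taxon58, Taxon62, Taxon9.

10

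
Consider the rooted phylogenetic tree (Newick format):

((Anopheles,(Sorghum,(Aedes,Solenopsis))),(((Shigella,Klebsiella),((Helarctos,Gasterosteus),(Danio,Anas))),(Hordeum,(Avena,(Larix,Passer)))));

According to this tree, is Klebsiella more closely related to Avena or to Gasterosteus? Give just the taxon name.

The MRCA of Klebsiella and Gasterosteus subtends ((Shigella,Klebsiella),((Helarctos,Gasterosteus),(Danio,Anas))) (6 taxa).
The MRCA of Klebsiella and Avena subtends (((Shigella,Klebsiella),((Helarctos,Gasterosteus),(Danio,Anas))),(Hordeum,(Avena,(Larix,Passer)))) (10 taxa).
The first is nested inside the second, so Klebsiella shares a more recent common ancestor with Gasterosteus.

Gasterosteus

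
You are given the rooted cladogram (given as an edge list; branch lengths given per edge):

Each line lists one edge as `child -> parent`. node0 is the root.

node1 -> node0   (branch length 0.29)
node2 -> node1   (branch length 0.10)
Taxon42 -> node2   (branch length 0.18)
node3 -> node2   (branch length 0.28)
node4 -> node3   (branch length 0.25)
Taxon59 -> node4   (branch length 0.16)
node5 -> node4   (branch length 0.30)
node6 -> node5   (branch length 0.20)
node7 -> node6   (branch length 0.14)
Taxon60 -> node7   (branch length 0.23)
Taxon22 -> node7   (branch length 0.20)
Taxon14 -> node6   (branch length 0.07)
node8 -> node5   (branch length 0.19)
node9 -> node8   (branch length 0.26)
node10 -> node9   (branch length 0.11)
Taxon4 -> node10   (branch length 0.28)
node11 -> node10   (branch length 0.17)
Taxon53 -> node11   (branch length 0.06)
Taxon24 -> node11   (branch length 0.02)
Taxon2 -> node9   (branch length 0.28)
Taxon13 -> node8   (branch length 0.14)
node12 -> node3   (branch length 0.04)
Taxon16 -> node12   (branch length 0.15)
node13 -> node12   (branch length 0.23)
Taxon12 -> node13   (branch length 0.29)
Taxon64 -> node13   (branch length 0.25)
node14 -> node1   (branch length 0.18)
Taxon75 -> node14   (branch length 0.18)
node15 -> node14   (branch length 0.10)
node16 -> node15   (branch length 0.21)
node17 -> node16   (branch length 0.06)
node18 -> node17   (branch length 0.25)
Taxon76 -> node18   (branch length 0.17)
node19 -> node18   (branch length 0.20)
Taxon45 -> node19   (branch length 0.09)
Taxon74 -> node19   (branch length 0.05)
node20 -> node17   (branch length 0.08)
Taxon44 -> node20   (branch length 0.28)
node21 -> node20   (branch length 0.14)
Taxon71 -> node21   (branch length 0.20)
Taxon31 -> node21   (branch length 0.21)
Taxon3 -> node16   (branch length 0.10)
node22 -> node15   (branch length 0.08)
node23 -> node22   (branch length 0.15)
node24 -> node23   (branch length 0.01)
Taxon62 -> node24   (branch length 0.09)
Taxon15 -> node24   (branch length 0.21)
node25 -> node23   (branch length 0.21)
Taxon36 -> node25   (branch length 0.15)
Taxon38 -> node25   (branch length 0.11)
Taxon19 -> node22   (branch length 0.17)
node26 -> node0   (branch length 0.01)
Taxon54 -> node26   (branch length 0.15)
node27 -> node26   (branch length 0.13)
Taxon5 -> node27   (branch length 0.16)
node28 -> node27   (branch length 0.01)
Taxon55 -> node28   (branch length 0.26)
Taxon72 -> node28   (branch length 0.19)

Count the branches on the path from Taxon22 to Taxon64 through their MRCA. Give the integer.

8

The MRCA of Taxon22 and Taxon64 is the node subtending ((Taxon59,(((Taxon60,Taxon22),Taxon14),(((Taxon4,(Taxon53,Taxon24)),Taxon2),Taxon13))),(Taxon16,(Taxon12,Taxon64))).
From Taxon22 up to that node: 5 branches. From Taxon64 up to the same node: 3 branches. Total: 5 + 3 = 8.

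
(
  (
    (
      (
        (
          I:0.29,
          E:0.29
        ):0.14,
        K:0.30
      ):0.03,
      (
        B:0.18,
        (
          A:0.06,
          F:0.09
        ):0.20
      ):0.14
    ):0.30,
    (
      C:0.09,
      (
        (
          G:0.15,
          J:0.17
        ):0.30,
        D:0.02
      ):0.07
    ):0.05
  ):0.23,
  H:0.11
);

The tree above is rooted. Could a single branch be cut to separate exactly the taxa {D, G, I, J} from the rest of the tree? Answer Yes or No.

The MRCA of the listed taxa subtends ((((I,E),K),(B,(A,F))),(C,((G,J),D))).
That clade also contains A, B, C, E, F, K, which are not in the proposed group, so the group is not monophyletic.

No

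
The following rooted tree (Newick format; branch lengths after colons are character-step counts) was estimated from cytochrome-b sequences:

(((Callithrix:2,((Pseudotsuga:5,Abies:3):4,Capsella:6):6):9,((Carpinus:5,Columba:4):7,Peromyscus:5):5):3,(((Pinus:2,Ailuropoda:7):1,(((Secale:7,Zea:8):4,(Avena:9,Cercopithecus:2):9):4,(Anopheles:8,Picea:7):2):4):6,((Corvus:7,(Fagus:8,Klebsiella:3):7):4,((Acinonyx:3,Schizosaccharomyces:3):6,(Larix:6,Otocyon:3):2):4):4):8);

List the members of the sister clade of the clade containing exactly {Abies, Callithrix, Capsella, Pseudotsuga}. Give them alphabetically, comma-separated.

The clade containing exactly {Abies, Callithrix, Capsella, Pseudotsuga} attaches to the tree at the node subtending ((Callithrix,((Pseudotsuga,Abies),Capsella)),((Carpinus,Columba),Peromyscus)).
The other lineage descending from that same node — the sister group — is ((Carpinus,Columba),Peromyscus); its 3 tips in alphabetical order are the answer.

Carpinus, Columba, Peromyscus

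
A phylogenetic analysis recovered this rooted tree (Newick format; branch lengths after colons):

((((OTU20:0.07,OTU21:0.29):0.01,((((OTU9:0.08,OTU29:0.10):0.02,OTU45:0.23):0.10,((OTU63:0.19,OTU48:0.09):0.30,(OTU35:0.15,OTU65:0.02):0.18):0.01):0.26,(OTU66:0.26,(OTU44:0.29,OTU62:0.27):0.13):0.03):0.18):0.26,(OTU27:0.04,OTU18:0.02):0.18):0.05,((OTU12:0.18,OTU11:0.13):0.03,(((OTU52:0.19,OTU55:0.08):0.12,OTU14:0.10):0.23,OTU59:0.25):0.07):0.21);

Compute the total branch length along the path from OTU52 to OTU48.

The path runs OTU52 → … → MRCA → … → OTU48; the MRCA is the root of the tree.
Branch lengths along that path: 0.19 + 0.12 + 0.23 + 0.07 + 0.21 + 0.05 + 0.26 + 0.18 + 0.26 + 0.01 + 0.30 + 0.09 = 1.97.

1.97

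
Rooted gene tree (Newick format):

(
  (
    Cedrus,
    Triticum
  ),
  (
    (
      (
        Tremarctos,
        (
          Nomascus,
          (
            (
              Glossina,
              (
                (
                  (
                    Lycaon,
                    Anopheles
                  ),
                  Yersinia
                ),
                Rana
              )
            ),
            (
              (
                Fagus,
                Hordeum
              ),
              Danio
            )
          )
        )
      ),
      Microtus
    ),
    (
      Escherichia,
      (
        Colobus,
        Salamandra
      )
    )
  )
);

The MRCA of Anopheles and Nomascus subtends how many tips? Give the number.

The MRCA of Anopheles and Nomascus is the node subtending (Nomascus,((Glossina,(((Lycaon,Anopheles),Yersinia),Rana)),((Fagus,Hordeum),Danio))).
That clade contains 9 terminal taxa: Anopheles, Danio, Fagus, Glossina, Hordeum, Lycaon, Nomascus, Rana, Yersinia.

9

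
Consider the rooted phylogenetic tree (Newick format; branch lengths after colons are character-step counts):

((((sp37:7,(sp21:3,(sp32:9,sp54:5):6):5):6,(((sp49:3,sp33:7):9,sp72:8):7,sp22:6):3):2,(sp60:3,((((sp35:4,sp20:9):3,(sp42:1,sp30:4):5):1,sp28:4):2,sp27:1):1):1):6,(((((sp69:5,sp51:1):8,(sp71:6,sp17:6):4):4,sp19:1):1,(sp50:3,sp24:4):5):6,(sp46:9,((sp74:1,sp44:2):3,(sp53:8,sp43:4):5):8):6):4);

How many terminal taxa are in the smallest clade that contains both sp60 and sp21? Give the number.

15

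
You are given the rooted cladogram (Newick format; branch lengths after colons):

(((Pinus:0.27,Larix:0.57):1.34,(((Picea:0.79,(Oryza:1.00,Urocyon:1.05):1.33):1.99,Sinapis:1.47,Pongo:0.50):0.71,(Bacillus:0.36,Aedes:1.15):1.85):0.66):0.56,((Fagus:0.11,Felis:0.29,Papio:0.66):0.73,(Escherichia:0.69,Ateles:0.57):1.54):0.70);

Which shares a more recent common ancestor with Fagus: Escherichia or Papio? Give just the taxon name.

Papio

The MRCA of Fagus and Papio subtends (Fagus,Felis,Papio) (3 taxa).
The MRCA of Fagus and Escherichia subtends ((Fagus,Felis,Papio),(Escherichia,Ateles)) (5 taxa).
The first is nested inside the second, so Fagus shares a more recent common ancestor with Papio.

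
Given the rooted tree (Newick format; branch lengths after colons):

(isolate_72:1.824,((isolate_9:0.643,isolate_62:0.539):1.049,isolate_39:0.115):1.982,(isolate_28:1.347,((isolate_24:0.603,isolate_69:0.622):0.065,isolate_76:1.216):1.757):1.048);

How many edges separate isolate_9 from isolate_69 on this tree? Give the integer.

The MRCA of isolate_9 and isolate_69 is the root of the tree.
From isolate_9 up to that node: 3 branches. From isolate_69 up to the same node: 4 branches. Total: 3 + 4 = 7.

7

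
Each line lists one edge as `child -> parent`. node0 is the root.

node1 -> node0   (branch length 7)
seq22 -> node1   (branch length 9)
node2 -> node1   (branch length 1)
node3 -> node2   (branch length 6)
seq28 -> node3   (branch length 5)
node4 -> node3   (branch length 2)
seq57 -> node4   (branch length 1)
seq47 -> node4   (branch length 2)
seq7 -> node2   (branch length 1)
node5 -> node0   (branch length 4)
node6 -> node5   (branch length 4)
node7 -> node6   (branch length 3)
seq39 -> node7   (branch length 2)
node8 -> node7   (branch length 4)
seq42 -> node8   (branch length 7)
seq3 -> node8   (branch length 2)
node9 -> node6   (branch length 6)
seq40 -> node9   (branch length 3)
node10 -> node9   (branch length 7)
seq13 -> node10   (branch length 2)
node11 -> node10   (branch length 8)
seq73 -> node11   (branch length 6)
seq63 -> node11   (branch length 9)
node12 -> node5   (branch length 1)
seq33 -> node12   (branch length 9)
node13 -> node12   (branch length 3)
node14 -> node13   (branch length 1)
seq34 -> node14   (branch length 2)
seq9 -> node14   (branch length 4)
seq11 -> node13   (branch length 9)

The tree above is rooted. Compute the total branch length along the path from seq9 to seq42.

The path runs seq9 → … → MRCA → … → seq42; the MRCA is the node subtending (((seq39,(seq42,seq3)),(seq40,(seq13,(seq73,seq63)))),(seq33,((seq34,seq9),seq11))).
Branch lengths along that path: 4 + 1 + 3 + 1 + 4 + 3 + 4 + 7 = 27.

27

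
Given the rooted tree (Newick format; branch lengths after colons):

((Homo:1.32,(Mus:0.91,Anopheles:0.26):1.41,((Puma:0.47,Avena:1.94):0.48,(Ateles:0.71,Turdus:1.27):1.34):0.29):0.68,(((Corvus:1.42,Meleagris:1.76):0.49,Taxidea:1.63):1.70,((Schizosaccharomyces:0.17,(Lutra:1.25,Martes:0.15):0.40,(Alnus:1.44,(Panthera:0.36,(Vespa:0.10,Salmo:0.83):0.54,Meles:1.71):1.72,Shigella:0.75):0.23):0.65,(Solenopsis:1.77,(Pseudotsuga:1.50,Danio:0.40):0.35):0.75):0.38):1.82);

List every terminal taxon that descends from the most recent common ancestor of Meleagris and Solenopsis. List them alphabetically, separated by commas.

Alnus, Corvus, Danio, Lutra, Martes, Meleagris, Meles, Panthera, Pseudotsuga, Salmo, Schizosaccharomyces, Shigella, Solenopsis, Taxidea, Vespa

Tracing Meleagris: it sits inside (Corvus,Meleagris).
Tracing Solenopsis: it sits inside (Solenopsis,(Pseudotsuga,Danio)).
The smallest clade enclosing both is (((Corvus,Meleagris),Taxidea),((Schizosaccharomyces,(Lutra,Martes),(Alnus,(Panthera,(Vespa,Salmo),Meles),Shigella)),(Solenopsis,(Pseudotsuga,Danio)))); the answer is its 15 terminal taxa in alphabetical order.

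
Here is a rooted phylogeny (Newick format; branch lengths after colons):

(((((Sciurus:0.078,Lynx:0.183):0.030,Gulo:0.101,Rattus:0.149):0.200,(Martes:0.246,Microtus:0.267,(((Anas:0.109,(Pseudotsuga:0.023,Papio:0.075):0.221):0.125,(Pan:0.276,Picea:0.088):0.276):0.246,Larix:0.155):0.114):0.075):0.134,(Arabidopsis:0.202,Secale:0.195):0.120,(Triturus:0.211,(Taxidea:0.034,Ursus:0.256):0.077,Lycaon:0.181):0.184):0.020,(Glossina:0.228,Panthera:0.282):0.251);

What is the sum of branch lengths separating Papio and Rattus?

1.205

The path runs Papio → … → MRCA → … → Rattus; the MRCA is the node subtending (((Sciurus,Lynx),Gulo,Rattus),(Martes,Microtus,(((Anas,(Pseudotsuga,Papio)),(Pan,Picea)),Larix))).
Branch lengths along that path: 0.075 + 0.221 + 0.125 + 0.246 + 0.114 + 0.075 + 0.200 + 0.149 = 1.205.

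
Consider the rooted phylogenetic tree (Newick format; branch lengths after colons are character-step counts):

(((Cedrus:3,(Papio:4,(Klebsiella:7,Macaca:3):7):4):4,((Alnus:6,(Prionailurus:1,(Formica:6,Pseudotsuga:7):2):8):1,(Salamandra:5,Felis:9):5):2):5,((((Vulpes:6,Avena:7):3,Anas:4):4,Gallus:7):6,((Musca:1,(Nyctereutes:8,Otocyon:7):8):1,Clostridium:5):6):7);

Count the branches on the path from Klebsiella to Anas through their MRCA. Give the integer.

9

The MRCA of Klebsiella and Anas is the root of the tree.
From Klebsiella up to that node: 5 branches. From Anas up to the same node: 4 branches. Total: 5 + 4 = 9.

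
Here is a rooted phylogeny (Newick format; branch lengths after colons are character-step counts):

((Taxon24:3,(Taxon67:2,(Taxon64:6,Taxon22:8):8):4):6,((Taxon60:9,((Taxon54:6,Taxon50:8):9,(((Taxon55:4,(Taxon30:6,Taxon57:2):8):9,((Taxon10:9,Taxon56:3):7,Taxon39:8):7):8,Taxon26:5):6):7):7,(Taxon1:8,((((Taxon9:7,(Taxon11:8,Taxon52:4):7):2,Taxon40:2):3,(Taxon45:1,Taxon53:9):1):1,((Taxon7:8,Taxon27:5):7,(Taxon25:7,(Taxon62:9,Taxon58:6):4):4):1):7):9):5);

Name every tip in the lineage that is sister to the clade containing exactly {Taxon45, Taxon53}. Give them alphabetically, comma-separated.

The clade containing exactly {Taxon45, Taxon53} attaches to the tree at the node subtending (((Taxon9,(Taxon11,Taxon52)),Taxon40),(Taxon45,Taxon53)).
The other lineage descending from that same node — the sister group — is ((Taxon9,(Taxon11,Taxon52)),Taxon40); its 4 tips in alphabetical order are the answer.

Taxon11, Taxon40, Taxon52, Taxon9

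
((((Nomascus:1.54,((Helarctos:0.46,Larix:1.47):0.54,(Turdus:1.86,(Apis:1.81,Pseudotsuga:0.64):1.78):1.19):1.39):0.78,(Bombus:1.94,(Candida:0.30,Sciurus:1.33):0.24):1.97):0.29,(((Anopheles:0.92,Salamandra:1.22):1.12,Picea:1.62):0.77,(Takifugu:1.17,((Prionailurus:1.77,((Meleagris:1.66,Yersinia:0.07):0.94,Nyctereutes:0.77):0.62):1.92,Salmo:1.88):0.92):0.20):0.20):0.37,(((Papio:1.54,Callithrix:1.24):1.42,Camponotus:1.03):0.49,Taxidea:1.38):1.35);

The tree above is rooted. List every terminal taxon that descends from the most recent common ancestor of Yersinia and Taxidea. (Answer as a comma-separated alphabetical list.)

Tracing Yersinia: it sits inside (Meleagris,Yersinia).
Tracing Taxidea: it sits inside (((Papio,Callithrix),Camponotus),Taxidea).
The smallest clade enclosing both is the whole tree (their MRCA is the root), so the answer is all 22 tips in alphabetical order.

Anopheles, Apis, Bombus, Callithrix, Camponotus, Candida, Helarctos, Larix, Meleagris, Nomascus, Nyctereutes, Papio, Picea, Prionailurus, Pseudotsuga, Salamandra, Salmo, Sciurus, Takifugu, Taxidea, Turdus, Yersinia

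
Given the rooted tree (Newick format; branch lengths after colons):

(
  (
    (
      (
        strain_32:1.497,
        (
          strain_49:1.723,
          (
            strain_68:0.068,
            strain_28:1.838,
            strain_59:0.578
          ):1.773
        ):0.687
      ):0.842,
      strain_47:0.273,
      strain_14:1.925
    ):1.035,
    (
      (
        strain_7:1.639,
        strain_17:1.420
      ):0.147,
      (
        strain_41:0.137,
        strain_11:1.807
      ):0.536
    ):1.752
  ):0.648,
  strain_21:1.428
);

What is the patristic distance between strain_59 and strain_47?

4.153

The path runs strain_59 → … → MRCA → … → strain_47; the MRCA is the node subtending ((strain_32,(strain_49,(strain_68,strain_28,strain_59))),strain_47,strain_14).
Branch lengths along that path: 0.578 + 1.773 + 0.687 + 0.842 + 0.273 = 4.153.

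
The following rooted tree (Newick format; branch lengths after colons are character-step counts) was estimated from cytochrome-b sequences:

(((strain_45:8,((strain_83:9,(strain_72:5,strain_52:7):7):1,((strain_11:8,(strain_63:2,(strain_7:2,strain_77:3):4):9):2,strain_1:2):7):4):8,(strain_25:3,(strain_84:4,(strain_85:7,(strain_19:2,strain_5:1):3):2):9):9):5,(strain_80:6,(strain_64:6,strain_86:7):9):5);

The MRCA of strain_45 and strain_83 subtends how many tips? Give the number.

9

The MRCA of strain_45 and strain_83 is the node subtending (strain_45,((strain_83,(strain_72,strain_52)),((strain_11,(strain_63,(strain_7,strain_77))),strain_1))).
That clade contains 9 terminal taxa: strain_1, strain_11, strain_45, strain_52, strain_63, strain_7, strain_72, strain_77, strain_83.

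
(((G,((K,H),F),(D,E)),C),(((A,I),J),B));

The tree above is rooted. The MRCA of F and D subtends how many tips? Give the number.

6

The MRCA of F and D is the node subtending (G,((K,H),F),(D,E)).
That clade contains 6 terminal taxa: D, E, F, G, H, K.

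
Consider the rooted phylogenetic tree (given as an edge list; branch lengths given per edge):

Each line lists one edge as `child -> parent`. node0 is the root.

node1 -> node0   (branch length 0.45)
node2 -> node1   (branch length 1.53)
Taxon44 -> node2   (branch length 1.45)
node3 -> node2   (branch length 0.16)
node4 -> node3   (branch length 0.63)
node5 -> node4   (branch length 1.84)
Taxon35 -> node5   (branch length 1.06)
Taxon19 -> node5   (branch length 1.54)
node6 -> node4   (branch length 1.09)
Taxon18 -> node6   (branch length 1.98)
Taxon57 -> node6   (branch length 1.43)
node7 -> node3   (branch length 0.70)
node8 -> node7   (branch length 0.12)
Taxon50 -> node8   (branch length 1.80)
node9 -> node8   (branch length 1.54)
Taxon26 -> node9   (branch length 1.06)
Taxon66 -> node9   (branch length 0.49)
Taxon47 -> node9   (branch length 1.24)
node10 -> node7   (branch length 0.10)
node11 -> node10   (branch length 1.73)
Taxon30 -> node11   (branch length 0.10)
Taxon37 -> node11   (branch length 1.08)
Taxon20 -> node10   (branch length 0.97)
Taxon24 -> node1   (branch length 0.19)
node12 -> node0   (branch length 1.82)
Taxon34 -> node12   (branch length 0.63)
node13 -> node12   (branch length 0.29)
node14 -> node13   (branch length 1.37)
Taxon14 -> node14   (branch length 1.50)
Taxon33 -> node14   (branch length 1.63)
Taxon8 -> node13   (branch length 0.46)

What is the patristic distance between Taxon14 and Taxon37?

10.73

The path runs Taxon14 → … → MRCA → … → Taxon37; the MRCA is the root of the tree.
Branch lengths along that path: 1.50 + 1.37 + 0.29 + 1.82 + 0.45 + 1.53 + 0.16 + 0.70 + 0.10 + 1.73 + 1.08 = 10.73.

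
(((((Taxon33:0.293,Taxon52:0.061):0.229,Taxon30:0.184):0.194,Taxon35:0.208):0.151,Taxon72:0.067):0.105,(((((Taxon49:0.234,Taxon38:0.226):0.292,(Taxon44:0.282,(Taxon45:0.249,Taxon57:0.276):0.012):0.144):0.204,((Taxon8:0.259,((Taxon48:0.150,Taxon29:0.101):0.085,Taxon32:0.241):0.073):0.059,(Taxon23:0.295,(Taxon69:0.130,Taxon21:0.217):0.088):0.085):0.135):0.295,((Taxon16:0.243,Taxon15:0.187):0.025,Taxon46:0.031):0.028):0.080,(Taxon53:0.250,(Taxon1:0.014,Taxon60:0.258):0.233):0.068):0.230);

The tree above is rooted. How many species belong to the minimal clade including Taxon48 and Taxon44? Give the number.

12

The MRCA of Taxon48 and Taxon44 is the node subtending (((Taxon49,Taxon38),(Taxon44,(Taxon45,Taxon57))),((Taxon8,((Taxon48,Taxon29),Taxon32)),(Taxon23,(Taxon69,Taxon21)))).
That clade contains 12 terminal taxa: Taxon21, Taxon23, Taxon29, Taxon32, Taxon38, Taxon44, Taxon45, Taxon48, Taxon49, Taxon57, Taxon69, Taxon8.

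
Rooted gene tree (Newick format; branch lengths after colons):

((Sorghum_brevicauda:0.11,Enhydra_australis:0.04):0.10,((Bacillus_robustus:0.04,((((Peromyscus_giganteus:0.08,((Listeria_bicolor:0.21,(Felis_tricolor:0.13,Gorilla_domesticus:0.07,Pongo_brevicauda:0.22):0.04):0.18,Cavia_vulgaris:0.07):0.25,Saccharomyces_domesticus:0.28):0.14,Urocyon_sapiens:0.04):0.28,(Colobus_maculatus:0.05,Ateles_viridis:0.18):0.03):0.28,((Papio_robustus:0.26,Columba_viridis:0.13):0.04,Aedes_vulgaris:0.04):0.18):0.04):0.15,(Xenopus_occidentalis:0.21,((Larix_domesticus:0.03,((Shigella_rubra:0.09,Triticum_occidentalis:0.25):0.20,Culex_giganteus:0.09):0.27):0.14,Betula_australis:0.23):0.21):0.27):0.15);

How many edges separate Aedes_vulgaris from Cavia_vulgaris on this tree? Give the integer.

7

The MRCA of Aedes_vulgaris and Cavia_vulgaris is the node subtending ((((Peromyscus_giganteus,((Listeria_bicolor,(Felis_tricolor,Gorilla_domesticus,Pongo_brevicauda)),Cavia_vulgaris),Saccharomyces_domesticus),Urocyon_sapiens),(Colobus_maculatus,Ateles_viridis)),((Papio_robustus,Columba_viridis),Aedes_vulgaris)).
From Aedes_vulgaris up to that node: 2 branches. From Cavia_vulgaris up to the same node: 5 branches. Total: 2 + 5 = 7.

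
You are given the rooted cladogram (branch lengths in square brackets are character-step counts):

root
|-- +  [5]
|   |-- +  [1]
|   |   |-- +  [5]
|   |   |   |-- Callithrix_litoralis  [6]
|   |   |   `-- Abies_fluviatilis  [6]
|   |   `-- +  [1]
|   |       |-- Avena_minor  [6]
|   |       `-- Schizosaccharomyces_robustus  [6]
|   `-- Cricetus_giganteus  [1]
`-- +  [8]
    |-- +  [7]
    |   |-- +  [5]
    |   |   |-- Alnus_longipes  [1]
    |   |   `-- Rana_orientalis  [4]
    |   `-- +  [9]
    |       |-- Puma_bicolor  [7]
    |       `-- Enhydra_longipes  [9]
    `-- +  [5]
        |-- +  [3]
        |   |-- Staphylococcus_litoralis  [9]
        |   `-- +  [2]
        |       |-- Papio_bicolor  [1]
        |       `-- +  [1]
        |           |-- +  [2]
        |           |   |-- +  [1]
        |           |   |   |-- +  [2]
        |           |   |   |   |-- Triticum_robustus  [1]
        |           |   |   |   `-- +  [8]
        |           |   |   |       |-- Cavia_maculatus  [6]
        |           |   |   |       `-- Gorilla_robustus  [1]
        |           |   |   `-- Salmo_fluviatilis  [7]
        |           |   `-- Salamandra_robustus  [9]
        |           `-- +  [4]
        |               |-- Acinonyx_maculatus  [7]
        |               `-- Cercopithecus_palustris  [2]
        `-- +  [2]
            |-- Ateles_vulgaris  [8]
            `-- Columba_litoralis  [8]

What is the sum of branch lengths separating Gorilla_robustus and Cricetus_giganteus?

The path runs Gorilla_robustus → … → MRCA → … → Cricetus_giganteus; the MRCA is the root of the tree.
Branch lengths along that path: 1 + 8 + 2 + 1 + 2 + 1 + 2 + 3 + 5 + 8 + 5 + 1 = 39.

39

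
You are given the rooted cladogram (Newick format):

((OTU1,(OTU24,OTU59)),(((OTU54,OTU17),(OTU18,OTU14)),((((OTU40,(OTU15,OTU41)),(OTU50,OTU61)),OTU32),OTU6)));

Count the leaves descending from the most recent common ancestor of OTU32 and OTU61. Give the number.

The MRCA of OTU32 and OTU61 is the node subtending (((OTU40,(OTU15,OTU41)),(OTU50,OTU61)),OTU32).
That clade contains 6 terminal taxa: OTU15, OTU32, OTU40, OTU41, OTU50, OTU61.

6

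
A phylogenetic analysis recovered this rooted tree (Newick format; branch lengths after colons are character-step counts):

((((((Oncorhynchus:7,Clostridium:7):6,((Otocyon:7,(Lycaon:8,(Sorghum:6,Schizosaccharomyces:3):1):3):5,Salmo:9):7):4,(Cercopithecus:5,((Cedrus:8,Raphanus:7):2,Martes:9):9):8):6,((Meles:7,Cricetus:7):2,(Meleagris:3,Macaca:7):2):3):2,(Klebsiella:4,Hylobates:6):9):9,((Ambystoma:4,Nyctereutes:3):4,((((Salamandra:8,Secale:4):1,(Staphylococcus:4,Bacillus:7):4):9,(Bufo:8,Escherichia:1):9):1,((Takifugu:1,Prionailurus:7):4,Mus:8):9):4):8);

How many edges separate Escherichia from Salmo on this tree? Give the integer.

11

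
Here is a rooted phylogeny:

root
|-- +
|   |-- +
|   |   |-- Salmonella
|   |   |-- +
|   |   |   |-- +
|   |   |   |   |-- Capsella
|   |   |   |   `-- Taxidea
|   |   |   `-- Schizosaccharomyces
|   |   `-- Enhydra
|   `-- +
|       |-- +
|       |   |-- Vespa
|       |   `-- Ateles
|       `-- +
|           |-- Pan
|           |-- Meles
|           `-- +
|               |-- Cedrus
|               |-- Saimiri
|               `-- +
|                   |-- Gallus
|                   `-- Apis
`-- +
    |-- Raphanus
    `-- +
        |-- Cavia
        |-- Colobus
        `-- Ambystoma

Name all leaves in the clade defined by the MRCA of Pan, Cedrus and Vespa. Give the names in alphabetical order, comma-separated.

Apis, Ateles, Cedrus, Gallus, Meles, Pan, Saimiri, Vespa

Tracing Pan: it sits inside (Pan,Meles,(Cedrus,Saimiri,(Gallus,Apis))).
Tracing Cedrus: it sits inside (Cedrus,Saimiri,(Gallus,Apis)).
Tracing Vespa: it sits inside (Vespa,Ateles).
The smallest clade enclosing all 3 is ((Vespa,Ateles),(Pan,Meles,(Cedrus,Saimiri,(Gallus,Apis)))); the answer is its 8 terminal taxa in alphabetical order.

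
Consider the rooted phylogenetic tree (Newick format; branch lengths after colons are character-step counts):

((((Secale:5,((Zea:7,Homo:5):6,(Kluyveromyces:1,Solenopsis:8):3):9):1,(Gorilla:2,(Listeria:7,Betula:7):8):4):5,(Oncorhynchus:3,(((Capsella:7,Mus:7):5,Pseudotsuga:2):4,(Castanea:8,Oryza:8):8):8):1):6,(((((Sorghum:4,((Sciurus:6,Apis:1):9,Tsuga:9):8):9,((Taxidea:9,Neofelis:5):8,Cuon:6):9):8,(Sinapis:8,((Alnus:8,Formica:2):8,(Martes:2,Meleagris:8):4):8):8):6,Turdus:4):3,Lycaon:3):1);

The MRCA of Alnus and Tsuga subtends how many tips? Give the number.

The MRCA of Alnus and Tsuga is the node subtending (((Sorghum,((Sciurus,Apis),Tsuga)),((Taxidea,Neofelis),Cuon)),(Sinapis,((Alnus,Formica),(Martes,Meleagris)))).
That clade contains 12 terminal taxa: Alnus, Apis, Cuon, Formica, Martes, Meleagris, Neofelis, Sciurus, Sinapis, Sorghum, Taxidea, Tsuga.

12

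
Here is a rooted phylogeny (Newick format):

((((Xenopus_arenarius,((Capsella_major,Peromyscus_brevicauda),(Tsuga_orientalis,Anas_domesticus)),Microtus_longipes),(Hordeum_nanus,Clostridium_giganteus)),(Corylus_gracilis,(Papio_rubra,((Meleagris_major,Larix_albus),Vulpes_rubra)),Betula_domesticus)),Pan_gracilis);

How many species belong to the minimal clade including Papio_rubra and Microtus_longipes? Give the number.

The MRCA of Papio_rubra and Microtus_longipes is the node subtending (((Xenopus_arenarius,((Capsella_major,Peromyscus_brevicauda),(Tsuga_orientalis,Anas_domesticus)),Microtus_longipes),(Hordeum_nanus,Clostridium_giganteus)),(Corylus_gracilis,(Papio_rubra,((Meleagris_major,Larix_albus),Vulpes_rubra)),Betula_domesticus)).
That clade contains 14 terminal taxa: Anas_domesticus, Betula_domesticus, Capsella_major, Clostridium_giganteus, Corylus_gracilis, Hordeum_nanus, Larix_albus, Meleagris_major, Microtus_longipes, Papio_rubra, Peromyscus_brevicauda, Tsuga_orientalis, Vulpes_rubra, Xenopus_arenarius.

14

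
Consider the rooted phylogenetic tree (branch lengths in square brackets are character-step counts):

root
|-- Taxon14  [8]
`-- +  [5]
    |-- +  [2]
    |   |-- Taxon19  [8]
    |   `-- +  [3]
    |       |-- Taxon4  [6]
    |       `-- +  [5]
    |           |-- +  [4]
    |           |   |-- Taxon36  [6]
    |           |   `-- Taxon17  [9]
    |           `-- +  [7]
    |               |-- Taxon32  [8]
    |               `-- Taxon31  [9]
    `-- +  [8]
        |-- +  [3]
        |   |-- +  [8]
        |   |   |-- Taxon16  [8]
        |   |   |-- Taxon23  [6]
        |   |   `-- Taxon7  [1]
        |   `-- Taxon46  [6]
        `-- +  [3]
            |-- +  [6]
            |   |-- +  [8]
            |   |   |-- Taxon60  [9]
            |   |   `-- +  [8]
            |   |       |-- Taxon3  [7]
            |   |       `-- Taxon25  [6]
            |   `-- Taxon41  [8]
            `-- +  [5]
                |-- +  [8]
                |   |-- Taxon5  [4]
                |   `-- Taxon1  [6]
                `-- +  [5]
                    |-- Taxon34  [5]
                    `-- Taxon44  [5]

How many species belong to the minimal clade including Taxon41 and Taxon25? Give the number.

4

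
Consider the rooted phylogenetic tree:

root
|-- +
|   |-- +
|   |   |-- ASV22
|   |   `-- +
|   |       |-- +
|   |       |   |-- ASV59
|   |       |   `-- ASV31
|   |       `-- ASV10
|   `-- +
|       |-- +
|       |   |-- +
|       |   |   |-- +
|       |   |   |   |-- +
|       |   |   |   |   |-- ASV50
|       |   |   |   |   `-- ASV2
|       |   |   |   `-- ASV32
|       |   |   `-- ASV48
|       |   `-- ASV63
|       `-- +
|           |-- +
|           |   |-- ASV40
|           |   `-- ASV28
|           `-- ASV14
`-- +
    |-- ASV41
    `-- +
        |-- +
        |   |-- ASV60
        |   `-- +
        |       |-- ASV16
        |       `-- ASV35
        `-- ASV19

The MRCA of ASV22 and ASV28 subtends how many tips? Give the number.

12

The MRCA of ASV22 and ASV28 is the node subtending ((ASV22,((ASV59,ASV31),ASV10)),(((((ASV50,ASV2),ASV32),ASV48),ASV63),((ASV40,ASV28),ASV14))).
That clade contains 12 terminal taxa: ASV10, ASV14, ASV2, ASV22, ASV28, ASV31, ASV32, ASV40, ASV48, ASV50, ASV59, ASV63.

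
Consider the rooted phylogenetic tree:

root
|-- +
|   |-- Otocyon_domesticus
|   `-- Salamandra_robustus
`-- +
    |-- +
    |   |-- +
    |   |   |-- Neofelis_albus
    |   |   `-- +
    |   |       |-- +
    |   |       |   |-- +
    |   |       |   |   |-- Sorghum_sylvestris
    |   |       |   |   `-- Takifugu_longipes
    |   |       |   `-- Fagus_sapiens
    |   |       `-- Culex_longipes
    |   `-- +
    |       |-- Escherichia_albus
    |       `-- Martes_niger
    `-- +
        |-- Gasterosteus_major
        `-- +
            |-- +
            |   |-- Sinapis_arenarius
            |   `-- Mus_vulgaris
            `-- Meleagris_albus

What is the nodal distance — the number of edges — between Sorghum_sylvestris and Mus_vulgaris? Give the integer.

10

The MRCA of Sorghum_sylvestris and Mus_vulgaris is the node subtending (((Neofelis_albus,(((Sorghum_sylvestris,Takifugu_longipes),Fagus_sapiens),Culex_longipes)),(Escherichia_albus,Martes_niger)),(Gasterosteus_major,((Sinapis_arenarius,Mus_vulgaris),Meleagris_albus))).
From Sorghum_sylvestris up to that node: 6 branches. From Mus_vulgaris up to the same node: 4 branches. Total: 6 + 4 = 10.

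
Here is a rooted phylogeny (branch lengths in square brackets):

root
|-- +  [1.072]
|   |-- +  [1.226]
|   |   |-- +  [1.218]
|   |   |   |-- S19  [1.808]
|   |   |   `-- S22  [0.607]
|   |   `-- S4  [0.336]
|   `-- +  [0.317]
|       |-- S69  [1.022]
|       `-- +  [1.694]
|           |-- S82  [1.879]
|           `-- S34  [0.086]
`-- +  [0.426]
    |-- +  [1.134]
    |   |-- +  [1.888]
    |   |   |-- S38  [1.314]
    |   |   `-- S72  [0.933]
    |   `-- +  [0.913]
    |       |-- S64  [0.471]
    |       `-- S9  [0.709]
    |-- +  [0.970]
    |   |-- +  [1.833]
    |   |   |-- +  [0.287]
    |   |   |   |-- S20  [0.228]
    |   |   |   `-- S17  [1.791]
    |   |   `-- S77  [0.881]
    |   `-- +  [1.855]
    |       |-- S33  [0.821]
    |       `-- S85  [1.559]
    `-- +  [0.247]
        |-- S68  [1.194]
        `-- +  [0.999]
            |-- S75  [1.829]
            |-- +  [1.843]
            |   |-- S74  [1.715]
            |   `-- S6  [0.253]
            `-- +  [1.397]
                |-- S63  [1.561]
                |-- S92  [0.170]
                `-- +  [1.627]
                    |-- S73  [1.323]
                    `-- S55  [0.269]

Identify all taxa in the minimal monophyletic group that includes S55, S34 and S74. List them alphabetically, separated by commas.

S17, S19, S20, S22, S33, S34, S38, S4, S55, S6, S63, S64, S68, S69, S72, S73, S74, S75, S77, S82, S85, S9, S92

Tracing S55: it sits inside (S73,S55).
Tracing S34: it sits inside (S82,S34).
Tracing S74: it sits inside (S74,S6).
The smallest clade enclosing all 3 is the whole tree (their MRCA is the root), so the answer is all 23 tips in alphabetical order.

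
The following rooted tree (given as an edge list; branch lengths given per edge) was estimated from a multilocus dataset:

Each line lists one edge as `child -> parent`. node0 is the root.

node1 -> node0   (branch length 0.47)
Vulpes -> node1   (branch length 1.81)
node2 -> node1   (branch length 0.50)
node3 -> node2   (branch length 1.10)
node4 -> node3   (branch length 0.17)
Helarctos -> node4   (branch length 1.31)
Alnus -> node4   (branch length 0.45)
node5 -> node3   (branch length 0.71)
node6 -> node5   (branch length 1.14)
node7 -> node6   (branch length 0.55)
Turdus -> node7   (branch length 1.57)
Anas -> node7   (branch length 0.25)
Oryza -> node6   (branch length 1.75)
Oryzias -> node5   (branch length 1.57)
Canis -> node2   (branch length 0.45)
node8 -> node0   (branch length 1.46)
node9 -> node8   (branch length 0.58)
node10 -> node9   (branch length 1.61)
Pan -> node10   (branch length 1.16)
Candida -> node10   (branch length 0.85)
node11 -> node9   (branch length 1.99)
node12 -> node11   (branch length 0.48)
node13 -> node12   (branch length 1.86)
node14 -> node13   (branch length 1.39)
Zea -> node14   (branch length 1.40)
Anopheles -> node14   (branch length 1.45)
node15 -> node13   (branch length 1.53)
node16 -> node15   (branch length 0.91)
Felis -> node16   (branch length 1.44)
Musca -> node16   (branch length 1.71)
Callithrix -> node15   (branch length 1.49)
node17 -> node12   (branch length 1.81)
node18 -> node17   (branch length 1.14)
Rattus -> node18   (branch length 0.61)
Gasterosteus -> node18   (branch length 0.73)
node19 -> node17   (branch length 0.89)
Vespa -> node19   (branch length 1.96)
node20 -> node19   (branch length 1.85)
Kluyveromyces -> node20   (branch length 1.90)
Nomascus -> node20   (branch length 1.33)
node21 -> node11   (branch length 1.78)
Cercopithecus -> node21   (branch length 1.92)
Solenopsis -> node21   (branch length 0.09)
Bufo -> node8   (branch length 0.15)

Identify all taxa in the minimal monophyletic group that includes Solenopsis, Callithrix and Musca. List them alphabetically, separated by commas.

Anopheles, Callithrix, Cercopithecus, Felis, Gasterosteus, Kluyveromyces, Musca, Nomascus, Rattus, Solenopsis, Vespa, Zea

Tracing Solenopsis: it sits inside (Cercopithecus,Solenopsis).
Tracing Callithrix: it sits inside ((Felis,Musca),Callithrix).
Tracing Musca: it sits inside (Felis,Musca).
The smallest clade enclosing all 3 is ((((Zea,Anopheles),((Felis,Musca),Callithrix)),((Rattus,Gasterosteus),(Vespa,(Kluyveromyces,Nomascus)))),(Cercopithecus,Solenopsis)); the answer is its 12 terminal taxa in alphabetical order.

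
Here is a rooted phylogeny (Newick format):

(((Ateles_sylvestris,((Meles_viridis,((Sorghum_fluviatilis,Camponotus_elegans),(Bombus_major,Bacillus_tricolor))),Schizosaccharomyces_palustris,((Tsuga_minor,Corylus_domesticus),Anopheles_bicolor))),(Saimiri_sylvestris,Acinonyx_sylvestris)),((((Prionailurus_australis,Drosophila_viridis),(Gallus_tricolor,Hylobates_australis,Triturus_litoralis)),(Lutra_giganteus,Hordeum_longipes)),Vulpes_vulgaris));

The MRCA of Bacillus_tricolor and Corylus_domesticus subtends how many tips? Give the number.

The MRCA of Bacillus_tricolor and Corylus_domesticus is the node subtending ((Meles_viridis,((Sorghum_fluviatilis,Camponotus_elegans),(Bombus_major,Bacillus_tricolor))),Schizosaccharomyces_palustris,((Tsuga_minor,Corylus_domesticus),Anopheles_bicolor)).
That clade contains 9 terminal taxa: Anopheles_bicolor, Bacillus_tricolor, Bombus_major, Camponotus_elegans, Corylus_domesticus, Meles_viridis, Schizosaccharomyces_palustris, Sorghum_fluviatilis, Tsuga_minor.

9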